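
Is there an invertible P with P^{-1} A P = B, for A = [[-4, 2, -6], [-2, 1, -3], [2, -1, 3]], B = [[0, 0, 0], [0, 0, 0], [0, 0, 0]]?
Both have characteristic polynomial x^3, but the minimal polynomial of A is x^2 while the minimal polynomial of B is x. The minimal polynomial is a similarity invariant, so A and B are not similar.

No.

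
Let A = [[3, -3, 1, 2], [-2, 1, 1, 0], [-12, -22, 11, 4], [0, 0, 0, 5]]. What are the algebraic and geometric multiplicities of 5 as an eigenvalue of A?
algebraic multiplicity 4, geometric multiplicity 2

The characteristic polynomial is (x - 5)^4, so the factor x - 5 appears with exponent 4: the algebraic multiplicity is 4.

rank(A - 5I) = 2, so the eigenspace has dimension 4 - 2 = 2: the geometric multiplicity is 2.

Since 2 < 4, A is not diagonalizable.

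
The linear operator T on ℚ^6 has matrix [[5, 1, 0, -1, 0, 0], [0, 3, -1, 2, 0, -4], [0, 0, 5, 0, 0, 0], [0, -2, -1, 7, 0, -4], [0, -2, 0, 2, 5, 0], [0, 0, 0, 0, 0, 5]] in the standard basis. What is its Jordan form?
J = [[5, 1, 0, 0, 0, 0], [0, 5, 0, 0, 0, 0], [0, 0, 5, 1, 0, 0], [0, 0, 0, 5, 0, 0], [0, 0, 0, 0, 5, 0], [0, 0, 0, 0, 0, 5]]

The characteristic polynomial is det(xI - A) = (x - 5)^6, so the eigenvalues are 5 (algebraic multiplicity 6).

For λ = 5: rank(A - 5I) = 2, rank((A - 5I)^2) = 0. The eigenspace has dimension 6 - 2 = 4, so there are 4 Jordan blocks; the rank sequence gives block sizes [2, 2, 1, 1].

Assembling the blocks gives the Jordan form J above.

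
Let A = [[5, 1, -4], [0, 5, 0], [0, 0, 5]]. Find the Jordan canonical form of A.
The characteristic polynomial is det(xI - A) = (x - 5)^3, so the eigenvalues are 5 (algebraic multiplicity 3).

For λ = 5: rank(A - 5I) = 1, rank((A - 5I)^2) = 0. The eigenspace has dimension 3 - 1 = 2, so there are 2 Jordan blocks; the rank sequence gives block sizes [2, 1].

Assembling the blocks gives the Jordan form J above.

J = [[5, 1, 0], [0, 5, 0], [0, 0, 5]]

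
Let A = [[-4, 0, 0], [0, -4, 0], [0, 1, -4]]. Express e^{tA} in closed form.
e^{tA} = [[e^{-4*t}, 0, 0], [0, e^{-4*t}, 0], [0, t*e^{-4*t}, e^{-4*t}]]

A has Jordan form J = [[-4, 1, 0], [0, -4, 0], [0, 0, -4]] with A = PJP^{-1}, so e^{tA} = P e^{tJ} P^{-1}.

For a Jordan block J_k(λ), e^{tJ_k(λ)} = e^{λt} · (I + tN + t^2 N^2/2! + ... + t^{k-1} N^{k-1}/(k-1)!) where N is the nilpotent superdiagonal part.

Assembling the blocks and conjugating back gives the entries of e^{tA} as shown above.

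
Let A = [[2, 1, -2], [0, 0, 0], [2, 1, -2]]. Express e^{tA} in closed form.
e^{tA} = [[2*t + 1, t, -2*t], [0, 1, 0], [2*t, t, 1 - 2*t]]

A has Jordan form J = [[0, 1, 0], [0, 0, 0], [0, 0, 0]] with A = PJP^{-1}, so e^{tA} = P e^{tJ} P^{-1}.

For a Jordan block J_k(λ), e^{tJ_k(λ)} = e^{λt} · (I + tN + t^2 N^2/2! + ... + t^{k-1} N^{k-1}/(k-1)!) where N is the nilpotent superdiagonal part.

Assembling the blocks and conjugating back gives the entries of e^{tA} as shown above.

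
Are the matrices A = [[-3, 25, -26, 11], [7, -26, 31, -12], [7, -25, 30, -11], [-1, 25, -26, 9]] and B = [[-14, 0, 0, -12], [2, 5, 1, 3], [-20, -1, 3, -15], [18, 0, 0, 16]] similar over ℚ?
Both have characteristic polynomial (x - 4)^3(x + 2), but the minimal polynomial of A is (x - 4)^3(x + 2) while the minimal polynomial of B is (x - 4)^2(x + 2). The minimal polynomial is a similarity invariant, so A and B are not similar.

No.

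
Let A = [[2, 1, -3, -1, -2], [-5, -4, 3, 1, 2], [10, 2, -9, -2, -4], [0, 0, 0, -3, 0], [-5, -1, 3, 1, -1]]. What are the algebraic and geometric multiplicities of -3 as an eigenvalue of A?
The characteristic polynomial is (x + 3)^5, so the factor x + 3 appears with exponent 5: the algebraic multiplicity is 5.

rank(A + 3I) = 1, so the eigenspace has dimension 5 - 1 = 4: the geometric multiplicity is 4.

Since 4 < 5, A is not diagonalizable.

algebraic multiplicity 5, geometric multiplicity 4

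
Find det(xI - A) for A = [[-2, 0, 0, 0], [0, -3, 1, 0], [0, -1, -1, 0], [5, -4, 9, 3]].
xI - A = [[x + 2, 0, 0, 0], [0, x + 3, -1, 0], [0, 1, x + 1, 0], [-5, 4, -9, x - 3]].

Expanding det(xI - A) along the first row:
det(xI - A) = + (x + 2)·det([[x + 3, -1, 0], [1, x + 1, 0], [4, -9, x - 3]]) - (0)·det([[0, -1, 0], [0, x + 1, 0], [-5, -9, x - 3]]) + (0)·det([[0, x + 3, 0], [0, 1, 0], [-5, 4, x - 3]]) - (0)·det([[0, x + 3, -1], [0, 1, x + 1], [-5, 4, -9]]).

Evaluating gives χ_A(x) = x^4 + 3x^3 - 6x^2 - 28x - 24 = (x - 3)(x + 2)^3.

χ_A(x) = (x - 3)(x + 2)^3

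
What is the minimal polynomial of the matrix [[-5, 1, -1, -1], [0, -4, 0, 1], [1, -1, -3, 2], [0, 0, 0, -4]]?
m_A(x) = (x + 4)^2

The characteristic polynomial factors as (x + 4)^4. The minimal polynomial is ∏(x - λ)^{k_λ} where k_λ is the size of the largest Jordan block at λ.

For λ = -4: rank(A + 4I) = 2, and the largest Jordan block has size 2 (the smallest k with rank((A + 4I)^k) = rank((A + 4I)^(k+1))).

So m_A(x) = (x + 4)^2.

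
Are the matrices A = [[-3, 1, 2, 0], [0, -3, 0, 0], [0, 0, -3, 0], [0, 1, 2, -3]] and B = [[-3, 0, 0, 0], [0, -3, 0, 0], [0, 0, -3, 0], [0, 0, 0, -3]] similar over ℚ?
No.

Both have characteristic polynomial (x + 3)^4, but the minimal polynomial of A is (x + 3)^2 while the minimal polynomial of B is x + 3. The minimal polynomial is a similarity invariant, so A and B are not similar.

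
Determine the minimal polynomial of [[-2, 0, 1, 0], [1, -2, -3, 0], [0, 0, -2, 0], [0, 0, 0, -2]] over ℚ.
m_A(x) = (x + 2)^3

The characteristic polynomial factors as (x + 2)^4. The minimal polynomial is ∏(x - λ)^{k_λ} where k_λ is the size of the largest Jordan block at λ.

For λ = -2: rank(A + 2I) = 2, and the largest Jordan block has size 3 (the smallest k with rank((A + 2I)^k) = rank((A + 2I)^(k+1))).

So m_A(x) = (x + 2)^3.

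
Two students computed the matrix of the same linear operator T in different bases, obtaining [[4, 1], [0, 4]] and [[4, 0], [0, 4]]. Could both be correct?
Both have characteristic polynomial (x - 4)^2, but the minimal polynomial of A is (x - 4)^2 while the minimal polynomial of B is x - 4. The minimal polynomial is a similarity invariant, so A and B are not similar.

No.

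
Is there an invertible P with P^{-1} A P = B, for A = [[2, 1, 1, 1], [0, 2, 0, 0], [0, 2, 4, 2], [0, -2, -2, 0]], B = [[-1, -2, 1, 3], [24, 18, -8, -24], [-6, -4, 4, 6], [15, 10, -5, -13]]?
Two matrices over a field are similar if and only if they have the same invariant factors.

Both A and B have characteristic polynomial (x - 2)^4 and minimal polynomial (x - 2)^2. Computing further, both have invariant factors x - 2, x - 2, (x - 2)^2. Hence A and B are similar.

Yes.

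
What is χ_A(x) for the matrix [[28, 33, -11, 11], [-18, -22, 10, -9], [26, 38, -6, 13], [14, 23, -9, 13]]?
χ_A(x) = (x - 6)^3(x + 5)

xI - A = [[x - 28, -33, 11, -11], [18, x + 22, -10, 9], [-26, -38, x + 6, -13], [-14, -23, 9, x - 13]].

Expanding det(xI - A) along the first row:
det(xI - A) = + (x - 28)·det([[x + 22, -10, 9], [-38, x + 6, -13], [-23, 9, x - 13]]) - (-33)·det([[18, -10, 9], [-26, x + 6, -13], [-14, 9, x - 13]]) + (11)·det([[18, x + 22, 9], [-26, -38, -13], [-14, -23, x - 13]]) - (-11)·det([[18, x + 22, -10], [-26, -38, x + 6], [-14, -23, 9]]).

Evaluating gives χ_A(x) = x^4 - 13x^3 + 18x^2 + 324x - 1080 = (x - 6)^3(x + 5).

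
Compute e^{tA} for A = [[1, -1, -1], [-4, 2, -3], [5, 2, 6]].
A has Jordan form J = [[3, 1, 0], [0, 3, 1], [0, 0, 3]] with A = PJP^{-1}, so e^{tA} = P e^{tJ} P^{-1}.

For a Jordan block J_k(λ), e^{tJ_k(λ)} = e^{λt} · (I + tN + t^2 N^2/2! + ... + t^{k-1} N^{k-1}/(k-1)!) where N is the nilpotent superdiagonal part.

Assembling the blocks and conjugating back gives the entries of e^{tA} as shown above.

e^{tA} = [[(3*t^2 - 4*t + 2)*e^{3*t}/2, t*(t - 2)*e^{3*t}/2, t*(t - 1)*e^{3*t}], [t*(-3*t - 8)*e^{3*t}/2, (-t^2/2 - t + 1)*e^{3*t}, t*(-t - 3)*e^{3*t}], [t*(10 - 3*t)*e^{3*t}/2, t*(4 - t)*e^{3*t}/2, (-t^2 + 3*t + 1)*e^{3*t}]]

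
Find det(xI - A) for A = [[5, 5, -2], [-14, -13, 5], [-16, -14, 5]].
χ_A(x) = (x + 1)^3

xI - A = [[x - 5, -5, 2], [14, x + 13, -5], [16, 14, x - 5]].

Expanding det(xI - A) along the first row:
det(xI - A) = + (x - 5)·det([[x + 13, -5], [14, x - 5]]) - (-5)·det([[14, -5], [16, x - 5]]) + (2)·det([[14, x + 13], [16, 14]]).

Evaluating gives χ_A(x) = x^3 + 3x^2 + 3x + 1 = (x + 1)^3.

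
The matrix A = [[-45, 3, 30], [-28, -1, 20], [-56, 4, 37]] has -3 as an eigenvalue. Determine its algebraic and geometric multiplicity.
The characteristic polynomial is (x + 3)^3, so the factor x + 3 appears with exponent 3: the algebraic multiplicity is 3.

rank(A + 3I) = 1, so the eigenspace has dimension 3 - 1 = 2: the geometric multiplicity is 2.

Since 2 < 3, A is not diagonalizable.

algebraic multiplicity 3, geometric multiplicity 2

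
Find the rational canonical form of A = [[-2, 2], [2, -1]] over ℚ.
R = [[0, 2], [1, -3]]

The invariant factors of A (the non-unit diagonal entries of the Smith normal form of xI - A over ℚ[x]) are x^2 + 3x - 2, each dividing the next. The characteristic polynomial is their product, x^2 + 3x - 2.

The rational canonical form is the block-diagonal matrix of companion matrices C(f_i):
R = [[0, 2], [1, -3]].

Note the characteristic polynomial does not split into linear factors over ℚ, so A has no Jordan form over ℚ; the rational canonical form exists over any field.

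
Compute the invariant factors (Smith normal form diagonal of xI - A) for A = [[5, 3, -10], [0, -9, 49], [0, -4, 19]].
The Jordan structure of A has elementary divisors (x - 5)^3. Arranging the block sizes at each eigenvalue in decreasing order and taking row products gives the invariant factors.

Invariant factors (smallest first, each dividing the next): (x - 5)^3.

Check: the last factor (x - 5)^3 is the minimal polynomial, and the product (x - 5)^3 is the characteristic polynomial.

(x - 5)^3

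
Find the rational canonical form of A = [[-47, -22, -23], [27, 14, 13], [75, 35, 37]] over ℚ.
The invariant factors of A (the non-unit diagonal entries of the Smith normal form of xI - A over ℚ[x]) are (x - 6)(x - 1)(x + 3), each dividing the next. The characteristic polynomial is their product, (x - 6)(x - 1)(x + 3).

The rational canonical form is the block-diagonal matrix of companion matrices C(f_i):
R = [[0, 0, -18], [1, 0, 15], [0, 1, 4]].

R = [[0, 0, -18], [1, 0, 15], [0, 1, 4]]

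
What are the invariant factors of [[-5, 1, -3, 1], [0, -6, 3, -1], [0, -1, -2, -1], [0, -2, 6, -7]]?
x + 5, x + 5, (x + 5)^2

The Jordan structure of A has elementary divisors (x + 5)^2, (x + 5), (x + 5). Arranging the block sizes at each eigenvalue in decreasing order and taking row products gives the invariant factors.

Invariant factors (smallest first, each dividing the next): x + 5, x + 5, (x + 5)^2.

Check: the last factor (x + 5)^2 is the minimal polynomial, and the product (x + 5)^4 is the characteristic polynomial.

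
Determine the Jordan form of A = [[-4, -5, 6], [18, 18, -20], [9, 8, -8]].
J = [[2, 1, 0], [0, 2, 1], [0, 0, 2]]

The characteristic polynomial is det(xI - A) = (x - 2)^3, so the eigenvalues are 2 (algebraic multiplicity 3).

For λ = 2: rank(A - 2I) = 2, rank((A - 2I)^2) = 1, rank((A - 2I)^3) = 0. The eigenspace has dimension 3 - 2 = 1, so there is 1 Jordan block; the rank sequence gives block sizes [3].

Assembling the blocks gives the Jordan form J above.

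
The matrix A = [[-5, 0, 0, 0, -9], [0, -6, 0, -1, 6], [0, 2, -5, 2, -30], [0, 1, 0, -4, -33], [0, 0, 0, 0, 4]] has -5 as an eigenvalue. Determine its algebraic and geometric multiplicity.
The characteristic polynomial is (x - 4)(x + 5)^4, so the factor x + 5 appears with exponent 4: the algebraic multiplicity is 4.

rank(A + 5I) = 2, so the eigenspace has dimension 5 - 2 = 3: the geometric multiplicity is 3.

Since 3 < 4, A is not diagonalizable.

algebraic multiplicity 4, geometric multiplicity 3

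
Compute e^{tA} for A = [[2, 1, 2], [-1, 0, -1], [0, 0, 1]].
e^{tA} = [[(t + 1)*e^{t}, t*e^{t}, t*(t + 4)*e^{t}/2], [-t*e^{t}, (1 - t)*e^{t}, t*(-t - 2)*e^{t}/2], [0, 0, e^{t}]]

A has Jordan form J = [[1, 1, 0], [0, 1, 1], [0, 0, 1]] with A = PJP^{-1}, so e^{tA} = P e^{tJ} P^{-1}.

For a Jordan block J_k(λ), e^{tJ_k(λ)} = e^{λt} · (I + tN + t^2 N^2/2! + ... + t^{k-1} N^{k-1}/(k-1)!) where N is the nilpotent superdiagonal part.

Assembling the blocks and conjugating back gives the entries of e^{tA} as shown above.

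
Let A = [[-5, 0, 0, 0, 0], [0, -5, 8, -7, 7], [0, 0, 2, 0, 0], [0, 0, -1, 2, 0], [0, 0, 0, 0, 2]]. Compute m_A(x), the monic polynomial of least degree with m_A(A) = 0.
m_A(x) = (x - 2)^2(x + 5)

The characteristic polynomial factors as (x - 2)^3(x + 5)^2. The minimal polynomial is ∏(x - λ)^{k_λ} where k_λ is the size of the largest Jordan block at λ.

For λ = -5: rank(A + 5I) = 3, and the largest Jordan block has size 1 (the smallest k with rank((A + 5I)^k) = rank((A + 5I)^(k+1))).
For λ = 2: rank(A - 2I) = 3, and the largest Jordan block has size 2 (the smallest k with rank((A - 2I)^k) = rank((A - 2I)^(k+1))).

So m_A(x) = (x - 2)^2(x + 5).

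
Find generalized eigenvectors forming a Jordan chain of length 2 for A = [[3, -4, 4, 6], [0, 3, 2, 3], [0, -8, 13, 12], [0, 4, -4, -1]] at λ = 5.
v_1 = [[1, 0, -4, 3]]^T, v_2 = [[0, 1, 4, -2]]^T

We seek v_1 ∈ ker((A - 5I)^2) \ ker(A - 5I), then set v_{i+1} = (A - 5I) v_i.

One such chain is v_1 = [[1, 0, -4, 3]]^T, v_2 = [[0, 1, 4, -2]]^T. Check: (A - 5I) v_2 = [[0, 0, 0, 0]]^T = 0.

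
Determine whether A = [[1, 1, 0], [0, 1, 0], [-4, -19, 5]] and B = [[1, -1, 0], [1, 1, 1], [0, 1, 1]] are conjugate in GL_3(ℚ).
trace(A) = 7 but trace(B) = 3. The trace is a similarity invariant, so A and B are not similar.

No.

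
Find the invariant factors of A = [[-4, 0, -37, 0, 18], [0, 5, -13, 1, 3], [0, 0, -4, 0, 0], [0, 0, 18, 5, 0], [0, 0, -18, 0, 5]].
x - 5, (x - 5)^2(x + 4)^2

The Jordan structure of A has elementary divisors (x + 4)^2, (x - 5)^2, (x - 5). Arranging the block sizes at each eigenvalue in decreasing order and taking row products gives the invariant factors.

Invariant factors (smallest first, each dividing the next): x - 5, (x - 5)^2(x + 4)^2.

Check: the last factor (x - 5)^2(x + 4)^2 is the minimal polynomial, and the product (x - 5)^3(x + 4)^2 is the characteristic polynomial.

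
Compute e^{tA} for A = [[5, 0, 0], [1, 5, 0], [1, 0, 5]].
A has Jordan form J = [[5, 1, 0], [0, 5, 0], [0, 0, 5]] with A = PJP^{-1}, so e^{tA} = P e^{tJ} P^{-1}.

For a Jordan block J_k(λ), e^{tJ_k(λ)} = e^{λt} · (I + tN + t^2 N^2/2! + ... + t^{k-1} N^{k-1}/(k-1)!) where N is the nilpotent superdiagonal part.

Assembling the blocks and conjugating back gives the entries of e^{tA} as shown above.

e^{tA} = [[e^{5*t}, 0, 0], [t*e^{5*t}, e^{5*t}, 0], [t*e^{5*t}, 0, e^{5*t}]]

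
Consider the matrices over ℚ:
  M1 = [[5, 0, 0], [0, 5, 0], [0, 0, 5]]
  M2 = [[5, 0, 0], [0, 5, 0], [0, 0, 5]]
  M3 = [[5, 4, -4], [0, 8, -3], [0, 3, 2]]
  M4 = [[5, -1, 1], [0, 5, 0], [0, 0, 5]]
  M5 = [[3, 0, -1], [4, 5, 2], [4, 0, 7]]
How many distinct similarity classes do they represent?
2 classes: {M1, M2}, {M3, M4, M5}

Characteristic polynomials: χ_{M1} = (x - 5)^3, χ_{M2} = (x - 5)^3, χ_{M3} = (x - 5)^3, χ_{M4} = (x - 5)^3, χ_{M5} = (x - 5)^3.

{M1, M2}: invariant factors x - 5, x - 5, x - 5.

{M3, M4, M5}: invariant factors x - 5, (x - 5)^2.

Matrices are similar if and only if their invariant-factor lists agree; the partition into similarity classes is {M1, M2}, {M3, M4, M5}.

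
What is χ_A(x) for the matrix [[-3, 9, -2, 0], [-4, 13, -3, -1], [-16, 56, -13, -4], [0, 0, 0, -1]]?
χ_A(x) = (x + 1)^4

xI - A = [[x + 3, -9, 2, 0], [4, x - 13, 3, 1], [16, -56, x + 13, 4], [0, 0, 0, x + 1]].

Expanding det(xI - A) along the first row:
det(xI - A) = + (x + 3)·det([[x - 13, 3, 1], [-56, x + 13, 4], [0, 0, x + 1]]) - (-9)·det([[4, 3, 1], [16, x + 13, 4], [0, 0, x + 1]]) + (2)·det([[4, x - 13, 1], [16, -56, 4], [0, 0, x + 1]]) - (0)·det([[4, x - 13, 3], [16, -56, x + 13], [0, 0, 0]]).

Evaluating gives χ_A(x) = x^4 + 4x^3 + 6x^2 + 4x + 1 = (x + 1)^4.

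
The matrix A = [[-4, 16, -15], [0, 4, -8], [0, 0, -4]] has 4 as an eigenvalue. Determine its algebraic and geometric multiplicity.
The characteristic polynomial is (x - 4)(x + 4)^2, so the factor x - 4 appears with exponent 1: the algebraic multiplicity is 1.

rank(A - 4I) = 2, so the eigenspace has dimension 3 - 2 = 1: the geometric multiplicity is 1.

algebraic multiplicity 1, geometric multiplicity 1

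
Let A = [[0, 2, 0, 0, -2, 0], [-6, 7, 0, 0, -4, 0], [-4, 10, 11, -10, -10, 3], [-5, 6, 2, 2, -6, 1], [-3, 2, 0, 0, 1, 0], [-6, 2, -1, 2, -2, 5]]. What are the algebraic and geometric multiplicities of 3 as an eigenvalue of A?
The characteristic polynomial is (x - 6)^3(x - 3)^2(x - 2), so the factor x - 3 appears with exponent 2: the algebraic multiplicity is 2.

rank(A - 3I) = 4, so the eigenspace has dimension 6 - 4 = 2: the geometric multiplicity is 2.

algebraic multiplicity 2, geometric multiplicity 2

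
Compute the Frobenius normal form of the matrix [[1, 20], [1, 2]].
R = [[0, 18], [1, 3]]

The invariant factors of A (the non-unit diagonal entries of the Smith normal form of xI - A over ℚ[x]) are (x - 6)(x + 3), each dividing the next. The characteristic polynomial is their product, (x - 6)(x + 3).

The rational canonical form is the block-diagonal matrix of companion matrices C(f_i):
R = [[0, 18], [1, 3]].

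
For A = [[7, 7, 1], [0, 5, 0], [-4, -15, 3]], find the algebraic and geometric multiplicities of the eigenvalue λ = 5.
The characteristic polynomial is (x - 5)^3, so the factor x - 5 appears with exponent 3: the algebraic multiplicity is 3.

rank(A - 5I) = 2, so the eigenspace has dimension 3 - 2 = 1: the geometric multiplicity is 1.

Since 1 < 3, A is not diagonalizable.

algebraic multiplicity 3, geometric multiplicity 1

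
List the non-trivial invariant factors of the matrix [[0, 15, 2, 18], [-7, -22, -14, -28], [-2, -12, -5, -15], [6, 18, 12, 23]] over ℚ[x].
(x + 1)^2, (x + 1)^2

The Jordan structure of A has elementary divisors (x + 1)^2, (x + 1)^2. Arranging the block sizes at each eigenvalue in decreasing order and taking row products gives the invariant factors.

Invariant factors (smallest first, each dividing the next): (x + 1)^2, (x + 1)^2.

Check: the last factor (x + 1)^2 is the minimal polynomial, and the product (x + 1)^4 is the characteristic polynomial.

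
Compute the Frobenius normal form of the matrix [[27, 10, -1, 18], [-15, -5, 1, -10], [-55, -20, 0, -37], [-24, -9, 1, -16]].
The invariant factors of A (the non-unit diagonal entries of the Smith normal form of xI - A over ℚ[x]) are (x^2 - 3x - 1)^2, each dividing the next. The characteristic polynomial is their product, (x^2 - 3x - 1)^2.

The rational canonical form is the block-diagonal matrix of companion matrices C(f_i):
R = [[0, 0, 0, -1], [1, 0, 0, -6], [0, 1, 0, -7], [0, 0, 1, 6]].

Note the characteristic polynomial does not split into linear factors over ℚ, so A has no Jordan form over ℚ; the rational canonical form exists over any field.

R = [[0, 0, 0, -1], [1, 0, 0, -6], [0, 1, 0, -7], [0, 0, 1, 6]]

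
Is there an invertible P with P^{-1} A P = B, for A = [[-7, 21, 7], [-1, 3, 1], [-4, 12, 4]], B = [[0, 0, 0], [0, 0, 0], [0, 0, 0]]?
No.

Both have characteristic polynomial x^3, but the minimal polynomial of A is x^2 while the minimal polynomial of B is x. The minimal polynomial is a similarity invariant, so A and B are not similar.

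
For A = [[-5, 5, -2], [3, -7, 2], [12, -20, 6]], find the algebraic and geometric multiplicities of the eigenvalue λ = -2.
algebraic multiplicity 3, geometric multiplicity 2

The characteristic polynomial is (x + 2)^3, so the factor x + 2 appears with exponent 3: the algebraic multiplicity is 3.

rank(A + 2I) = 1, so the eigenspace has dimension 3 - 1 = 2: the geometric multiplicity is 2.

Since 2 < 3, A is not diagonalizable.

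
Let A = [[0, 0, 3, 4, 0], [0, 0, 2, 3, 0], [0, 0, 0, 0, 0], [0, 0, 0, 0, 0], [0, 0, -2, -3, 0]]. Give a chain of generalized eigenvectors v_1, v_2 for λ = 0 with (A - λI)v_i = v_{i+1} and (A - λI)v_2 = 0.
v_1 = [[1, 0, 1, 0, 1]]^T, v_2 = [[3, 2, 0, 0, -2]]^T

We seek v_1 ∈ ker(A^2) \ ker(A), then set v_{i+1} = A v_i.

One such chain is v_1 = [[1, 0, 1, 0, 1]]^T, v_2 = [[3, 2, 0, 0, -2]]^T. Check: A v_2 = [[0, 0, 0, 0, 0]]^T = 0.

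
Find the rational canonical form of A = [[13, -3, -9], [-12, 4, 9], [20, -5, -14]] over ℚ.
The invariant factors of A (the non-unit diagonal entries of the Smith normal form of xI - A over ℚ[x]) are x - 1, (x - 1)^2, each dividing the next. The characteristic polynomial is their product, (x - 1)^3.

The rational canonical form is the block-diagonal matrix of companion matrices C(f_i):
R = [[1, 0, 0], [0, 0, -1], [0, 1, 2]].

R = [[1, 0, 0], [0, 0, -1], [0, 1, 2]]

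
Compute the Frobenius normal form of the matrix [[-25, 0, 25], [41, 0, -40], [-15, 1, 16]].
The invariant factors of A (the non-unit diagonal entries of the Smith normal form of xI - A over ℚ[x]) are (x - 1)(x + 5)^2, each dividing the next. The characteristic polynomial is their product, (x - 1)(x + 5)^2.

The rational canonical form is the block-diagonal matrix of companion matrices C(f_i):
R = [[0, 0, 25], [1, 0, -15], [0, 1, -9]].

R = [[0, 0, 25], [1, 0, -15], [0, 1, -9]]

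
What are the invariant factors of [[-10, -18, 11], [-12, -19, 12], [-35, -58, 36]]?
(x - 5)(x - 1)^2

The Jordan structure of A has elementary divisors (x - 1)^2, (x - 5). Arranging the block sizes at each eigenvalue in decreasing order and taking row products gives the invariant factors.

Invariant factors (smallest first, each dividing the next): (x - 5)(x - 1)^2.

Check: the last factor (x - 5)(x - 1)^2 is the minimal polynomial, and the product (x - 5)(x - 1)^2 is the characteristic polynomial.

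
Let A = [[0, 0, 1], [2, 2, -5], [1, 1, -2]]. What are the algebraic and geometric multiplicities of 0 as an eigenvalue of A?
The characteristic polynomial is x^3, so the factor x appears with exponent 3: the algebraic multiplicity is 3.

rank(A) = 2, so the eigenspace has dimension 3 - 2 = 1: the geometric multiplicity is 1.

Since 1 < 3, A is not diagonalizable.

algebraic multiplicity 3, geometric multiplicity 1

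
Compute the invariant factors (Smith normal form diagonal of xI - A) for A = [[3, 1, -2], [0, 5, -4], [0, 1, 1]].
The Jordan structure of A has elementary divisors (x - 3)^2, (x - 3). Arranging the block sizes at each eigenvalue in decreasing order and taking row products gives the invariant factors.

Invariant factors (smallest first, each dividing the next): x - 3, (x - 3)^2.

Check: the last factor (x - 3)^2 is the minimal polynomial, and the product (x - 3)^3 is the characteristic polynomial.

x - 3, (x - 3)^2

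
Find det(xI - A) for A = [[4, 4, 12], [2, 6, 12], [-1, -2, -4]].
xI - A = [[x - 4, -4, -12], [-2, x - 6, -12], [1, 2, x + 4]].

Expanding det(xI - A) along the first row:
det(xI - A) = + (x - 4)·det([[x - 6, -12], [2, x + 4]]) - (-4)·det([[-2, -12], [1, x + 4]]) + (-12)·det([[-2, x - 6], [1, 2]]).

Evaluating gives χ_A(x) = x^3 - 6x^2 + 12x - 8 = (x - 2)^3.

χ_A(x) = (x - 2)^3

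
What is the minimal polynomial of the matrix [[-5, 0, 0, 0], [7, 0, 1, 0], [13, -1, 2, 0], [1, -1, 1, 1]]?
m_A(x) = (x - 1)^2(x + 5)

The characteristic polynomial factors as (x - 1)^3(x + 5). The minimal polynomial is ∏(x - λ)^{k_λ} where k_λ is the size of the largest Jordan block at λ.

For λ = -5: rank(A + 5I) = 3, and the largest Jordan block has size 1 (the smallest k with rank((A + 5I)^k) = rank((A + 5I)^(k+1))).
For λ = 1: rank(A - I) = 2, and the largest Jordan block has size 2 (the smallest k with rank((A - I)^k) = rank((A - I)^(k+1))).

So m_A(x) = (x - 1)^2(x + 5).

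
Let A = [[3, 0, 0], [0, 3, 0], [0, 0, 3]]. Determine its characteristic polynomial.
χ_A(x) = (x - 3)^3

xI - A = [[x - 3, 0, 0], [0, x - 3, 0], [0, 0, x - 3]].

Expanding det(xI - A) along the first row:
det(xI - A) = + (x - 3)·det([[x - 3, 0], [0, x - 3]]) - (0)·det([[0, 0], [0, x - 3]]) + (0)·det([[0, x - 3], [0, 0]]).

Evaluating gives χ_A(x) = x^3 - 9x^2 + 27x - 27 = (x - 3)^3.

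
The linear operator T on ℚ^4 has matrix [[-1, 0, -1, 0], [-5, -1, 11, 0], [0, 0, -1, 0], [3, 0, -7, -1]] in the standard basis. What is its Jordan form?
The characteristic polynomial is det(xI - A) = (x + 1)^4, so the eigenvalues are -1 (algebraic multiplicity 4).

For λ = -1: rank(A + I) = 2, rank((A + I)^2) = 1, rank((A + I)^3) = 0. The eigenspace has dimension 4 - 2 = 2, so there are 2 Jordan blocks; the rank sequence gives block sizes [3, 1].

Assembling the blocks gives the Jordan form J above.

J = [[-1, 1, 0, 0], [0, -1, 1, 0], [0, 0, -1, 0], [0, 0, 0, -1]]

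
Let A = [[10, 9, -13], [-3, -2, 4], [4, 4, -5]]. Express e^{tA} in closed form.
A has Jordan form J = [[1, 1, 0], [0, 1, 1], [0, 0, 1]] with A = PJP^{-1}, so e^{tA} = P e^{tJ} P^{-1}.

For a Jordan block J_k(λ), e^{tJ_k(λ)} = e^{λt} · (I + tN + t^2 N^2/2! + ... + t^{k-1} N^{k-1}/(k-1)!) where N is the nilpotent superdiagonal part.

Assembling the blocks and conjugating back gives the entries of e^{tA} as shown above.

e^{tA} = [[(t^2 + 9*t + 1)*e^{t}, t*(t + 9)*e^{t}, t*(-3*t - 26)*e^{t}/2], [t*(-t - 3)*e^{t}, (-t^2 - 3*t + 1)*e^{t}, t*(3*t + 8)*e^{t}/2], [4*t*e^{t}, 4*t*e^{t}, (1 - 6*t)*e^{t}]]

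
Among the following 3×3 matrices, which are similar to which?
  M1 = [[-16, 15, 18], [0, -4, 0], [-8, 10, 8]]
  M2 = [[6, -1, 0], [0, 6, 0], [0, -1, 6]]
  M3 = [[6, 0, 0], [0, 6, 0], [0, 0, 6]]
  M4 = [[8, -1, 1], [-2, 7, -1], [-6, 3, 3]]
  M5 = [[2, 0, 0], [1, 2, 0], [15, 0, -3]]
Characteristic polynomials: χ_{M1} = (x + 4)^3, χ_{M2} = (x - 6)^3, χ_{M3} = (x - 6)^3, χ_{M4} = (x - 6)^3, χ_{M5} = (x - 2)^2(x + 3).

{M1}: invariant factors x + 4, (x + 4)^2.

{M2, M4}: invariant factors x - 6, (x - 6)^2.

{M3}: invariant factors x - 6, x - 6, x - 6.

{M5}: invariant factors (x - 2)^2(x + 3).

Matrices are similar if and only if their invariant-factor lists agree; the partition into similarity classes is {M1}, {M2, M4}, {M3}, {M5}.

4 classes: {M1}, {M2, M4}, {M3}, {M5}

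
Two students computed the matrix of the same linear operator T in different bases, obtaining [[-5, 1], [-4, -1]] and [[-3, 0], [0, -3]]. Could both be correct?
Both have characteristic polynomial (x + 3)^2, but the minimal polynomial of A is (x + 3)^2 while the minimal polynomial of B is x + 3. The minimal polynomial is a similarity invariant, so A and B are not similar.

No.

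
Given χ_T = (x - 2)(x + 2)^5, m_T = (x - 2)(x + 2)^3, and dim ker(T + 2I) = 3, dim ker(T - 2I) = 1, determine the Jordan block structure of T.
λ = -2: algebraic multiplicity 5 (exponent in χ_T), largest block size 3 (exponent in m_T), 3 blocks (geometric multiplicity). These force block sizes [3, 1, 1].
λ = 2: algebraic multiplicity 1 (exponent in χ_T), largest block size 1 (exponent in m_T), 1 block (geometric multiplicity). This forces block sizes [1].

Jordan blocks: (-2, 3), (-2, 1), (-2, 1), (2, 1)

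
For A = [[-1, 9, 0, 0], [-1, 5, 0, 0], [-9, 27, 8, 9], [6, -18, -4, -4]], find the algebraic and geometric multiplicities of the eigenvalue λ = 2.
The characteristic polynomial is (x - 2)^4, so the factor x - 2 appears with exponent 4: the algebraic multiplicity is 4.

rank(A - 2I) = 2, so the eigenspace has dimension 4 - 2 = 2: the geometric multiplicity is 2.

Since 2 < 4, A is not diagonalizable.

algebraic multiplicity 4, geometric multiplicity 2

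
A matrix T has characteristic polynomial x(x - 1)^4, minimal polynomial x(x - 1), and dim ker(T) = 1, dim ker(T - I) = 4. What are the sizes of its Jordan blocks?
Jordan blocks: (0, 1), (1, 1), (1, 1), (1, 1), (1, 1)

λ = 0: algebraic multiplicity 1 (exponent in χ_T), largest block size 1 (exponent in m_T), 1 block (geometric multiplicity). This forces block sizes [1].
λ = 1: algebraic multiplicity 4 (exponent in χ_T), largest block size 1 (exponent in m_T), 4 blocks (geometric multiplicity). These force block sizes [1, 1, 1, 1].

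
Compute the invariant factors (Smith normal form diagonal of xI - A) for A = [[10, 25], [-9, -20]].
The Jordan structure of A has elementary divisors (x + 5)^2. Arranging the block sizes at each eigenvalue in decreasing order and taking row products gives the invariant factors.

Invariant factors (smallest first, each dividing the next): (x + 5)^2.

Check: the last factor (x + 5)^2 is the minimal polynomial, and the product (x + 5)^2 is the characteristic polynomial.

(x + 5)^2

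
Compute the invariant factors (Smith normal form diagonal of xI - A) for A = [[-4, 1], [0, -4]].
(x + 4)^2

The Jordan structure of A has elementary divisors (x + 4)^2. Arranging the block sizes at each eigenvalue in decreasing order and taking row products gives the invariant factors.

Invariant factors (smallest first, each dividing the next): (x + 4)^2.

Check: the last factor (x + 4)^2 is the minimal polynomial, and the product (x + 4)^2 is the characteristic polynomial.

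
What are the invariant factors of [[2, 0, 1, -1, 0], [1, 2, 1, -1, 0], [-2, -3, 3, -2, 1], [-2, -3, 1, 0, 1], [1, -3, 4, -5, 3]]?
The Jordan structure of A has elementary divisors (x - 2)^3, (x - 2)^2. Arranging the block sizes at each eigenvalue in decreasing order and taking row products gives the invariant factors.

Invariant factors (smallest first, each dividing the next): (x - 2)^2, (x - 2)^3.

Check: the last factor (x - 2)^3 is the minimal polynomial, and the product (x - 2)^5 is the characteristic polynomial.

(x - 2)^2, (x - 2)^3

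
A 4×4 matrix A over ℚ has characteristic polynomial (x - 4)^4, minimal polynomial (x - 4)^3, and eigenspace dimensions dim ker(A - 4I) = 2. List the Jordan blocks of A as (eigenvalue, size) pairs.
Jordan blocks: (4, 3), (4, 1)

λ = 4: algebraic multiplicity 4 (exponent in χ_A), largest block size 3 (exponent in m_A), 2 blocks (geometric multiplicity). These force block sizes [3, 1].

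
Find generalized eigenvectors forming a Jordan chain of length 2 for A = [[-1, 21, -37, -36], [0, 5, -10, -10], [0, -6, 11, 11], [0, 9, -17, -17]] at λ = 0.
We seek v_1 ∈ ker(A^2) \ ker(A), then set v_{i+1} = A v_i.

One such chain is v_1 = [[-6, -2, 1, -2]]^T, v_2 = [[-1, 0, 1, -1]]^T. Check: A v_2 = [[0, 0, 0, 0]]^T = 0.

v_1 = [[-6, -2, 1, -2]]^T, v_2 = [[-1, 0, 1, -1]]^T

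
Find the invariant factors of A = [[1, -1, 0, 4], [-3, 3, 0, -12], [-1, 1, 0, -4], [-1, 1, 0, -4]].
The Jordan structure of A has elementary divisors x^2, x, x. Arranging the block sizes at each eigenvalue in decreasing order and taking row products gives the invariant factors.

Invariant factors (smallest first, each dividing the next): x, x, x^2.

Check: the last factor x^2 is the minimal polynomial, and the product x^4 is the characteristic polynomial.

x, x, x^2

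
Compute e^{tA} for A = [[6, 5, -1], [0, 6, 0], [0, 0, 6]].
e^{tA} = [[e^{6*t}, 5*t*e^{6*t}, -t*e^{6*t}], [0, e^{6*t}, 0], [0, 0, e^{6*t}]]

A has Jordan form J = [[6, 1, 0], [0, 6, 0], [0, 0, 6]] with A = PJP^{-1}, so e^{tA} = P e^{tJ} P^{-1}.

For a Jordan block J_k(λ), e^{tJ_k(λ)} = e^{λt} · (I + tN + t^2 N^2/2! + ... + t^{k-1} N^{k-1}/(k-1)!) where N is the nilpotent superdiagonal part.

Assembling the blocks and conjugating back gives the entries of e^{tA} as shown above.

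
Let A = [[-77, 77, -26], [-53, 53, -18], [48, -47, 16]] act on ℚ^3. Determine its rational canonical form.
R = [[0, 0, -8], [1, 0, -18], [0, 1, -8]]

The invariant factors of A (the non-unit diagonal entries of the Smith normal form of xI - A over ℚ[x]) are (x + 4)(x^2 + 4x + 2), each dividing the next. The characteristic polynomial is their product, (x + 4)(x^2 + 4x + 2).

The rational canonical form is the block-diagonal matrix of companion matrices C(f_i):
R = [[0, 0, -8], [1, 0, -18], [0, 1, -8]].

Note the characteristic polynomial does not split into linear factors over ℚ, so A has no Jordan form over ℚ; the rational canonical form exists over any field.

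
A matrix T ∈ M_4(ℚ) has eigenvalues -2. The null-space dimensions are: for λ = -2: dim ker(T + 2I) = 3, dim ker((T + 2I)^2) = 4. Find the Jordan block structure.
λ = -2: successive nullity increments [3, 1] count blocks of size ≥ k; block sizes are [2, 1, 1].

Jordan blocks: (-2, 2), (-2, 1), (-2, 1)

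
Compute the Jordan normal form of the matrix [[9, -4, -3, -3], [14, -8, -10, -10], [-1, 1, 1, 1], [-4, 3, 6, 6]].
The characteristic polynomial is det(xI - A) = x^2(x - 4)^2, so the eigenvalues are 0 (algebraic multiplicity 2), 4 (algebraic multiplicity 2).

For λ = 0: rank(A) = 3, rank(A^2) = 2. The eigenspace has dimension 4 - 3 = 1, so there is 1 Jordan block; the rank sequence gives block sizes [2].

For λ = 4: rank(A - 4I) = 3, rank((A - 4I)^2) = 2. The eigenspace has dimension 4 - 3 = 1, so there is 1 Jordan block; the rank sequence gives block sizes [2].

Assembling the blocks gives the Jordan form J above.

J = [[0, 1, 0, 0], [0, 0, 0, 0], [0, 0, 4, 1], [0, 0, 0, 4]]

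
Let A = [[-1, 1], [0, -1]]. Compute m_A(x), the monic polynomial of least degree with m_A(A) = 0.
The characteristic polynomial factors as (x + 1)^2. The minimal polynomial is ∏(x - λ)^{k_λ} where k_λ is the size of the largest Jordan block at λ.

For λ = -1: rank(A + I) = 1, and the largest Jordan block has size 2 (the smallest k with rank((A + I)^k) = rank((A + I)^(k+1))).

So m_A(x) = (x + 1)^2.

m_A(x) = (x + 1)^2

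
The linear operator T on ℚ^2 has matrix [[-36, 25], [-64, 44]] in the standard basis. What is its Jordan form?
J = [[4, 1], [0, 4]]

The characteristic polynomial is det(xI - A) = (x - 4)^2, so the eigenvalues are 4 (algebraic multiplicity 2).

For λ = 4: rank(A - 4I) = 1, rank((A - 4I)^2) = 0. The eigenspace has dimension 2 - 1 = 1, so there is 1 Jordan block; the rank sequence gives block sizes [2].

Assembling the blocks gives the Jordan form J above.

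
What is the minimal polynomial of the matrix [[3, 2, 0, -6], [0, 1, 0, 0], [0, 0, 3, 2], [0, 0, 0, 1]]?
m_A(x) = (x - 3)(x - 1)

The characteristic polynomial factors as (x - 3)^2(x - 1)^2. The minimal polynomial is ∏(x - λ)^{k_λ} where k_λ is the size of the largest Jordan block at λ.

For λ = 1: rank(A - I) = 2, and the largest Jordan block has size 1 (the smallest k with rank((A - I)^k) = rank((A - I)^(k+1))).
For λ = 3: rank(A - 3I) = 2, and the largest Jordan block has size 1 (the smallest k with rank((A - 3I)^k) = rank((A - 3I)^(k+1))).

So m_A(x) = (x - 3)(x - 1).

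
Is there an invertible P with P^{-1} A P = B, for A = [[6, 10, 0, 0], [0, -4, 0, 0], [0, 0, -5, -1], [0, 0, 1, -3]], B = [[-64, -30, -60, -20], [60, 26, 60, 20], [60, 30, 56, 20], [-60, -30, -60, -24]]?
No.

Both have characteristic polynomial (x - 6)(x + 4)^3, but the minimal polynomial of A is (x - 6)(x + 4)^2 while the minimal polynomial of B is (x - 6)(x + 4). The minimal polynomial is a similarity invariant, so A and B are not similar.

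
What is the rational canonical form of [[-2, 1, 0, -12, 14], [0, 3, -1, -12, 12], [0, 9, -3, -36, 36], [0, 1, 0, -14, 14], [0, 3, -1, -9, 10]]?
R = [[-2, 0, 0, 0, 0], [0, 0, 0, 0, 0], [0, 1, 0, 0, 12], [0, 0, 1, 0, 2], [0, 0, 0, 1, -4]]

The invariant factors of A (the non-unit diagonal entries of the Smith normal form of xI - A over ℚ[x]) are x + 2, x(x + 2)(x^2 + 2x - 6), each dividing the next. The characteristic polynomial is their product, x(x + 2)^2(x^2 + 2x - 6).

The rational canonical form is the block-diagonal matrix of companion matrices C(f_i):
R = [[-2, 0, 0, 0, 0], [0, 0, 0, 0, 0], [0, 1, 0, 0, 12], [0, 0, 1, 0, 2], [0, 0, 0, 1, -4]].

Note the characteristic polynomial does not split into linear factors over ℚ, so A has no Jordan form over ℚ; the rational canonical form exists over any field.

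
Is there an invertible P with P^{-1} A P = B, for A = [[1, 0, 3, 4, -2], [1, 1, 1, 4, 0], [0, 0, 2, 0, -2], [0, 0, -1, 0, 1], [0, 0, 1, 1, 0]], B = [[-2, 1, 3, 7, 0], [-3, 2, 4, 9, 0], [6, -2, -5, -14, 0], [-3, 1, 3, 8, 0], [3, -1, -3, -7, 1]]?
Both have characteristic polynomial x(x - 1)^4 and minimal polynomial x(x - 1)^2. But rank(A - I) = 3 for A while rank(B - I) = 2 for B, so the number of Jordan blocks at λ = 1 differs. A and B are not similar.

No.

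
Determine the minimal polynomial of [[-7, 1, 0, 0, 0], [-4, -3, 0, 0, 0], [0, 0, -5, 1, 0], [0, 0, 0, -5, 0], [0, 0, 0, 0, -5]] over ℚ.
The characteristic polynomial factors as (x + 5)^5. The minimal polynomial is ∏(x - λ)^{k_λ} where k_λ is the size of the largest Jordan block at λ.

For λ = -5: rank(A + 5I) = 2, and the largest Jordan block has size 2 (the smallest k with rank((A + 5I)^k) = rank((A + 5I)^(k+1))).

So m_A(x) = (x + 5)^2.

m_A(x) = (x + 5)^2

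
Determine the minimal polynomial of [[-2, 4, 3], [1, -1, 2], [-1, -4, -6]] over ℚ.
The characteristic polynomial factors as (x + 3)^3. The minimal polynomial is ∏(x - λ)^{k_λ} where k_λ is the size of the largest Jordan block at λ.

For λ = -3: rank(A + 3I) = 2, and the largest Jordan block has size 3 (the smallest k with rank((A + 3I)^k) = rank((A + 3I)^(k+1))).

So m_A(x) = (x + 3)^3.

m_A(x) = (x + 3)^3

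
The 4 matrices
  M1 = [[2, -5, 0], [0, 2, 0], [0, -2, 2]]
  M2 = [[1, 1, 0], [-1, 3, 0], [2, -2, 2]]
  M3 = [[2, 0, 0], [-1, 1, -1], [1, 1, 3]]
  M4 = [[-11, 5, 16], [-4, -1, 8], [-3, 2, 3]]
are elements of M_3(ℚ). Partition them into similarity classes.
Characteristic polynomials: χ_{M1} = (x - 2)^3, χ_{M2} = (x - 2)^3, χ_{M3} = (x - 2)^3, χ_{M4} = (x + 3)^3.

{M1, M2, M3}: invariant factors x - 2, (x - 2)^2.

{M4}: invariant factors (x + 3)^3.

Matrices are similar if and only if their invariant-factor lists agree; the partition into similarity classes is {M1, M2, M3}, {M4}.

2 classes: {M1, M2, M3}, {M4}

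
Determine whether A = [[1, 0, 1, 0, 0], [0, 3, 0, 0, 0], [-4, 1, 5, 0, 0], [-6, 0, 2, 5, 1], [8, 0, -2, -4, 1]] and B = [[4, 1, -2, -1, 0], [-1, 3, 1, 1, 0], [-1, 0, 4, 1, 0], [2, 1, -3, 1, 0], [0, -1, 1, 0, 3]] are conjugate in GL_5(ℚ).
Both have characteristic polynomial (x - 3)^5, but the minimal polynomial of A is (x - 3)^3 while the minimal polynomial of B is (x - 3)^2. The minimal polynomial is a similarity invariant, so A and B are not similar.

No.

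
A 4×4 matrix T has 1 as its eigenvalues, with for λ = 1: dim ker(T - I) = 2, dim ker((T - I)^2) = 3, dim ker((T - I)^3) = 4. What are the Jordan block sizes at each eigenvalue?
Jordan blocks: (1, 3), (1, 1)

λ = 1: successive nullity increments [2, 1, 1] count blocks of size ≥ k; block sizes are [3, 1].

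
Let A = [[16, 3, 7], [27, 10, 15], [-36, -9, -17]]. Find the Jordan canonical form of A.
The characteristic polynomial is det(xI - A) = (x - 4)^2(x - 1), so the eigenvalues are 1 (algebraic multiplicity 1), 4 (algebraic multiplicity 2).

For λ = 1: algebraic multiplicity 1 gives one 1×1 block.

For λ = 4: rank(A - 4I) = 2, rank((A - 4I)^2) = 1. The eigenspace has dimension 3 - 2 = 1, so there is 1 Jordan block; the rank sequence gives block sizes [2].

Assembling the blocks gives the Jordan form J above.

J = [[1, 0, 0], [0, 4, 1], [0, 0, 4]]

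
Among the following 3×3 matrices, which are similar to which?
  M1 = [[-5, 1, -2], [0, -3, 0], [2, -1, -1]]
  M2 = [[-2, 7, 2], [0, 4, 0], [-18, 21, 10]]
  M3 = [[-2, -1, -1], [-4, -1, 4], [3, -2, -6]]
3 classes: {M1}, {M2}, {M3}

Characteristic polynomials: χ_{M1} = (x + 3)^3, χ_{M2} = (x - 4)^3, χ_{M3} = (x + 3)^3.

{M1}: invariant factors x + 3, (x + 3)^2.

{M2}: invariant factors x - 4, (x - 4)^2.

{M3}: invariant factors (x + 3)^3.

Matrices are similar if and only if their invariant-factor lists agree; the partition into similarity classes is {M1}, {M2}, {M3}.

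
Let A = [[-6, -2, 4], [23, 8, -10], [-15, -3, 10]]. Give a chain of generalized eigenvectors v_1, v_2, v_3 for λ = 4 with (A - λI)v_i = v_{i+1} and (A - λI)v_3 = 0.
v_1 = [[1, -3, 1]]^T, v_2 = [[0, 1, 0]]^T, v_3 = [[-2, 4, -3]]^T

We seek v_1 ∈ ker((A - 4I)^3) \ ker((A - 4I)^2), then set v_{i+1} = (A - 4I) v_i.

One such chain is v_1 = [[1, -3, 1]]^T, v_2 = [[0, 1, 0]]^T, v_3 = [[-2, 4, -3]]^T. Check: (A - 4I) v_3 = [[0, 0, 0]]^T = 0.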